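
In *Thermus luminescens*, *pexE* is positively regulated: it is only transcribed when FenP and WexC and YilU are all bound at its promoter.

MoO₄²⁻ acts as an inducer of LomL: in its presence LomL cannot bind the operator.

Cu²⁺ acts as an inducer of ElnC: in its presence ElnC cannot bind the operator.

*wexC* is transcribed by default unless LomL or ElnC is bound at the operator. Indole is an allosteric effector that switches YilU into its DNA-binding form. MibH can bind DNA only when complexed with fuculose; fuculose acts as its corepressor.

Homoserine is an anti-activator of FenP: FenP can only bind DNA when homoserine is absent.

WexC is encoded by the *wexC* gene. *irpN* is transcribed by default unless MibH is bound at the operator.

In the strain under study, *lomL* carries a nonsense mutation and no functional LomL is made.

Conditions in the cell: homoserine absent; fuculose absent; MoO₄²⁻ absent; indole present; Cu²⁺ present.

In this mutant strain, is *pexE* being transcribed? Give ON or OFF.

ON

Homoserine is absent, so FenP is active.
LomL is non-functional in this strain, so it has no effect.
Cu²⁺ is present, so ElnC is inactive.
With no repressor bound, *wexC* is transcribed.
So WexC is produced and active.
Indole is present, so YilU is active.
No repressor is bound and FenP and WexC and YilU are active, so *pexE* is transcribed.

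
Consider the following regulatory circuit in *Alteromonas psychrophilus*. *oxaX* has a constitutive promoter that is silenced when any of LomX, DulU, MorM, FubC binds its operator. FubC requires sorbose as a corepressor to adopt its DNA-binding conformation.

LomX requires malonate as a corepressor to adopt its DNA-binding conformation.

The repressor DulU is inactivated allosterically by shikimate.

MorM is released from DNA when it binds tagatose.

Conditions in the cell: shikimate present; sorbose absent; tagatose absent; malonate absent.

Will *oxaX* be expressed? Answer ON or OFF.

Malonate is absent, so LomX is inactive.
Shikimate is present, so DulU is inactive.
Tagatose is absent, so MorM is active.
Sorbose is absent, so FubC is inactive.
With repressor MorM bound, *oxaX* is not transcribed.

OFF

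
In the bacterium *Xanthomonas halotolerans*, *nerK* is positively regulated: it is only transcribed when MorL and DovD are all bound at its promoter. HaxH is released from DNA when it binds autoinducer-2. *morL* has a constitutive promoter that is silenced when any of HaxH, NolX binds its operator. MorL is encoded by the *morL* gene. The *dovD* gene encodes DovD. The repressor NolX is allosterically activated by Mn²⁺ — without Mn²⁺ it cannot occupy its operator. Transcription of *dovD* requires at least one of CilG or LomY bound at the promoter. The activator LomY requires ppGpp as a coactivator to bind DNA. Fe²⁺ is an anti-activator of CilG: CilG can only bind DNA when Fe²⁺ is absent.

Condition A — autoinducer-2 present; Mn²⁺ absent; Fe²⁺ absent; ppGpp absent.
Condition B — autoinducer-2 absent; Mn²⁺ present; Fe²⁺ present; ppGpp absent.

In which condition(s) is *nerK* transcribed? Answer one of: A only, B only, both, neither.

Condition A:
Autoinducer-2 is present, so HaxH is inactive.
Mn²⁺ is absent, so NolX is inactive.
With no repressor bound, *morL* is transcribed.
So MorL is produced and active.
Fe²⁺ is absent, so CilG is active.
ppGpp is absent, so LomY is inactive.
Activator CilG is present, so *dovD* is transcribed.
So DovD is produced and active.
No repressor is bound and MorL and DovD are active, so *nerK* is transcribed.
→ *nerK* is ON in A.
Condition B:
Autoinducer-2 is absent, so HaxH is active.
Mn²⁺ is present, so NolX is active.
With repressor HaxH bound, *morL* is not transcribed.
So MorL is not produced.
Fe²⁺ is present, so CilG is inactive.
ppGpp is absent, so LomY is inactive.
No activator is available at the *dovD* promoter, so *dovD* is not transcribed.
So DovD is not produced.
Required activator MorL is absent, so *nerK* is not transcribed.
→ *nerK* is OFF in B.

A only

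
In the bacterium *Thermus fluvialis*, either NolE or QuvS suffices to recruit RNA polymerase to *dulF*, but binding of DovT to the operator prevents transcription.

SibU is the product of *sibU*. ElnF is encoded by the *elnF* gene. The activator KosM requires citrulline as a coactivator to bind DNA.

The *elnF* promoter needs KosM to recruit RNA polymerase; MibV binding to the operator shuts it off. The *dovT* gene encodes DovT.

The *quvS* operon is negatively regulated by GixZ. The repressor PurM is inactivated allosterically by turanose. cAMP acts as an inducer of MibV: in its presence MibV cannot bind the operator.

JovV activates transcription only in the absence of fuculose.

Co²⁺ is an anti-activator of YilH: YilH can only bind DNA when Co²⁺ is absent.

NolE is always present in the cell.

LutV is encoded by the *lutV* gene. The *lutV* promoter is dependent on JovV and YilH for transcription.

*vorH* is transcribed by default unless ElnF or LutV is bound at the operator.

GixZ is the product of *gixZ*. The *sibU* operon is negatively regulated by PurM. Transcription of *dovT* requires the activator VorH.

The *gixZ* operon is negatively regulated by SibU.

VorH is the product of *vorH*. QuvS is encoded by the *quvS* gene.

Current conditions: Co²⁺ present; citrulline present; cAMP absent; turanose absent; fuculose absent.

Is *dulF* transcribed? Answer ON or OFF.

Citrulline is present, so KosM is active.
cAMP is absent, so MibV is active.
With repressor MibV bound, *elnF* is not transcribed.
So ElnF is not produced.
Fuculose is absent, so JovV is active.
Co²⁺ is present, so YilH is inactive.
Required activator YilH is absent, so *lutV* is not transcribed.
So LutV is not produced.
With no repressor bound, *vorH* is transcribed.
So VorH is produced and active.
No repressor is bound and VorH is active, so *dovT* is transcribed.
So DovT is produced and active.
NolE is produced constitutively and is active.
Turanose is absent, so PurM is active.
With repressor PurM bound, *sibU* is not transcribed.
So SibU is not produced.
With no repressor bound, *gixZ* is transcribed.
So GixZ is produced and active.
With repressor GixZ bound, *quvS* is not transcribed.
So QuvS is not produced.
With repressor DovT bound, *dulF* is not transcribed.

OFF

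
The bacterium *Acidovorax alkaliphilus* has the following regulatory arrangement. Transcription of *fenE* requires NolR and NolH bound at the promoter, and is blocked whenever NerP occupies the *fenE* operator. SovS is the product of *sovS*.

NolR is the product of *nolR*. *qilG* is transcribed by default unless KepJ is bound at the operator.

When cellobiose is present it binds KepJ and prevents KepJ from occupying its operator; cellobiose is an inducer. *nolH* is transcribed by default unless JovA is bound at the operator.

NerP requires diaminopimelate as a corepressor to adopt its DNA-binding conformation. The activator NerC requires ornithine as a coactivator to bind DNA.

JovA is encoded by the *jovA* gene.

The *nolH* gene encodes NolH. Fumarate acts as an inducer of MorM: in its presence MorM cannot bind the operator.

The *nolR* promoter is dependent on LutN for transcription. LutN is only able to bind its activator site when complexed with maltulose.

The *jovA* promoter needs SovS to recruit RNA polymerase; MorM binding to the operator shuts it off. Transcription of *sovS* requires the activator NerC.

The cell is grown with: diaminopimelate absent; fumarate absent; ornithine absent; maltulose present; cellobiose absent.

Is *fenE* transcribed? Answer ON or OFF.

Maltulose is present, so LutN is active.
No repressor is bound and LutN is active, so *nolR* is transcribed.
So NolR is produced and active.
Diaminopimelate is absent, so NerP is inactive.
Ornithine is absent, so NerC is inactive.
Required activator NerC is absent, so *sovS* is not transcribed.
So SovS is not produced.
Fumarate is absent, so MorM is active.
With repressor MorM bound, *jovA* is not transcribed.
So JovA is not produced.
With no repressor bound, *nolH* is transcribed.
So NolH is produced and active.
No repressor is bound and NolR and NolH are active, so *fenE* is transcribed.

ON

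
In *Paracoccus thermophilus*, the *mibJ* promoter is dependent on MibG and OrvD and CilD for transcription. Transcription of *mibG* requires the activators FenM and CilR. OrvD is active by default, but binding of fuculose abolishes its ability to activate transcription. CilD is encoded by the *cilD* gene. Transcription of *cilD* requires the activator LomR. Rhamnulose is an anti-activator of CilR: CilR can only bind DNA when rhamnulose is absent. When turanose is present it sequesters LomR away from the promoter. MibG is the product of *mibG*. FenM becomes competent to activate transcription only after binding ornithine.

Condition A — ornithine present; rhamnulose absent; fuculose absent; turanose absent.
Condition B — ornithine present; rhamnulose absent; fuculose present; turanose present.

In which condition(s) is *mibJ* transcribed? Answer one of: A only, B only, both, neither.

A only

Condition A:
Ornithine is present, so FenM is active.
Rhamnulose is absent, so CilR is active.
No repressor is bound and FenM and CilR are active, so *mibG* is transcribed.
So MibG is produced and active.
Fuculose is absent, so OrvD is active.
Turanose is absent, so LomR is active.
No repressor is bound and LomR is active, so *cilD* is transcribed.
So CilD is produced and active.
No repressor is bound and MibG and OrvD and CilD are active, so *mibJ* is transcribed.
→ *mibJ* is ON in A.
Condition B:
Ornithine is present, so FenM is active.
Rhamnulose is absent, so CilR is active.
No repressor is bound and FenM and CilR are active, so *mibG* is transcribed.
So MibG is produced and active.
Fuculose is present, so OrvD is inactive.
Turanose is present, so LomR is inactive.
Required activator LomR is absent, so *cilD* is not transcribed.
So CilD is not produced.
Required activator OrvD is absent, so *mibJ* is not transcribed.
→ *mibJ* is OFF in B.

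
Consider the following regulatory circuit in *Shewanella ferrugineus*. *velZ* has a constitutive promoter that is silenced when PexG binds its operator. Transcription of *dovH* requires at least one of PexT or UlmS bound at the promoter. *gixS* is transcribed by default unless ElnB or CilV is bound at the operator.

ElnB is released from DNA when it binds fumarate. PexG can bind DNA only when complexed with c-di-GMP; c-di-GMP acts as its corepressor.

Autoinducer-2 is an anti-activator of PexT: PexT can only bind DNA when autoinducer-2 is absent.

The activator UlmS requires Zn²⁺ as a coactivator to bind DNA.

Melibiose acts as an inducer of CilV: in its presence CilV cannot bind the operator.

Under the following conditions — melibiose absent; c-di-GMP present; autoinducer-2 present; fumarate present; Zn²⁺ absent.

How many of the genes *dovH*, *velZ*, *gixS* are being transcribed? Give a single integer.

0

Autoinducer-2 is present, so PexT is inactive.
Zn²⁺ is absent, so UlmS is inactive.
No activator is available at the *dovH* promoter, so *dovH* is not transcribed.
→ *dovH* is OFF.
c-di-GMP is present, so PexG is active.
With repressor PexG bound, *velZ* is not transcribed.
→ *velZ* is OFF.
Fumarate is present, so ElnB is inactive.
Melibiose is absent, so CilV is active.
With repressor CilV bound, *gixS* is not transcribed.
→ *gixS* is OFF.
0 of the 3 genes are transcribed.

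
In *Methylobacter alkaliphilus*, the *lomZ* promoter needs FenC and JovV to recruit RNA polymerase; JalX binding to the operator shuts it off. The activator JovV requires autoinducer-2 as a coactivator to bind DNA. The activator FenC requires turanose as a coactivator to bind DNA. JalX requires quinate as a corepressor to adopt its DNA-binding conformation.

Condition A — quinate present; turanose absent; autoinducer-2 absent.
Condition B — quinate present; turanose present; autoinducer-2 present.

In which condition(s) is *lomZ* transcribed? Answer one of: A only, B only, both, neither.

neither

Condition A:
Quinate is present, so JalX is active.
Turanose is absent, so FenC is inactive.
Autoinducer-2 is absent, so JovV is inactive.
With repressor JalX bound, *lomZ* is not transcribed.
→ *lomZ* is OFF in A.
Condition B:
Quinate is present, so JalX is active.
Turanose is present, so FenC is active.
Autoinducer-2 is present, so JovV is active.
With repressor JalX bound, *lomZ* is not transcribed.
→ *lomZ* is OFF in B.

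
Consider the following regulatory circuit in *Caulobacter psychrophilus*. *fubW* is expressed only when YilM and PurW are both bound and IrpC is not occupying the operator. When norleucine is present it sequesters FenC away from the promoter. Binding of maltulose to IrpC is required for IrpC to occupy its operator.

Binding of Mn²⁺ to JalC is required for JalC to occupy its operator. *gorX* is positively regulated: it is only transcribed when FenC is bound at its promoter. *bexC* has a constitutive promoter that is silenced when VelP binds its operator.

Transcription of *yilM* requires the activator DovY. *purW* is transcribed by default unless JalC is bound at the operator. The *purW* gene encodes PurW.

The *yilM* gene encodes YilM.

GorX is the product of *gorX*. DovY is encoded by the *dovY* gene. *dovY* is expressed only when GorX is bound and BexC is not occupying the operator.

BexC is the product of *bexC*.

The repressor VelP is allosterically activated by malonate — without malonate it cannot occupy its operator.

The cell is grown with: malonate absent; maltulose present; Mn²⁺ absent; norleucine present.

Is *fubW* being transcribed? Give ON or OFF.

OFF

Maltulose is present, so IrpC is active.
Malonate is absent, so VelP is inactive.
With no repressor bound, *bexC* is transcribed.
So BexC is produced and active.
Norleucine is present, so FenC is inactive.
Required activator FenC is absent, so *gorX* is not transcribed.
So GorX is not produced.
With repressor BexC bound, *dovY* is not transcribed.
So DovY is not produced.
Required activator DovY is absent, so *yilM* is not transcribed.
So YilM is not produced.
Mn²⁺ is absent, so JalC is inactive.
With no repressor bound, *purW* is transcribed.
So PurW is produced and active.
With repressor IrpC bound, *fubW* is not transcribed.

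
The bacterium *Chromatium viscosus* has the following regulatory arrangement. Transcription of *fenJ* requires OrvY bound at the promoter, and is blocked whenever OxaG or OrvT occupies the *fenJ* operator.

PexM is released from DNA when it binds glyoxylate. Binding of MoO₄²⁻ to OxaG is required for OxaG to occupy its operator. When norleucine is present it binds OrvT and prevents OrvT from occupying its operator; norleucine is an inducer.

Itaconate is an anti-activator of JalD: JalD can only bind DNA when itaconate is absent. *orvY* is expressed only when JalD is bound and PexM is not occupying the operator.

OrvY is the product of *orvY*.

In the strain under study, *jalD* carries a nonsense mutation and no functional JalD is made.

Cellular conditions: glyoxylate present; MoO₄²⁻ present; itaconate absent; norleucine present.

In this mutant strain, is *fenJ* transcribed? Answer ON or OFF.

JalD is non-functional in this strain, so it has no effect.
Glyoxylate is present, so PexM is inactive.
Required activator JalD is absent, so *orvY* is not transcribed.
So OrvY is not produced.
MoO₄²⁻ is present, so OxaG is active.
Norleucine is present, so OrvT is inactive.
With repressor OxaG bound, *fenJ* is not transcribed.

OFF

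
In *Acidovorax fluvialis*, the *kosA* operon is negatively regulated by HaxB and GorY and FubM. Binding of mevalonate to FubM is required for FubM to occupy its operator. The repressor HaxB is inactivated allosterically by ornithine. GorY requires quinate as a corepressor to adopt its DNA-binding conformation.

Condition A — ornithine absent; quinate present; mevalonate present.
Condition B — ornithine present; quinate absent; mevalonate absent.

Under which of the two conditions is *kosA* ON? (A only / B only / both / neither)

Condition A:
Ornithine is absent, so HaxB is active.
Quinate is present, so GorY is active.
Mevalonate is present, so FubM is active.
With repressor HaxB bound, *kosA* is not transcribed.
→ *kosA* is OFF in A.
Condition B:
Ornithine is present, so HaxB is inactive.
Quinate is absent, so GorY is inactive.
Mevalonate is absent, so FubM is inactive.
With no repressor bound, *kosA* is transcribed.
→ *kosA* is ON in B.

B only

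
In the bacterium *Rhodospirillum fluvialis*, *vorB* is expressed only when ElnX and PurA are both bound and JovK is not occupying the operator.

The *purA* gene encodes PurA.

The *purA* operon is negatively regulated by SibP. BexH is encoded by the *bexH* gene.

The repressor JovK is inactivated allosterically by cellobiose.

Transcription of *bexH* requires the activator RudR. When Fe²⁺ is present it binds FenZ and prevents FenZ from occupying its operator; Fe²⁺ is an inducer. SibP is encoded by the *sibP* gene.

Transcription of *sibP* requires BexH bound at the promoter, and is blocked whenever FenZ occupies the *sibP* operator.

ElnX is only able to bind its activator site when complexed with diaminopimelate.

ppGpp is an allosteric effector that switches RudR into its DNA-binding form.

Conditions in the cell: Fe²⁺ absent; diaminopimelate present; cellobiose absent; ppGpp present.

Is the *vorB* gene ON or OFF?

OFF

Diaminopimelate is present, so ElnX is active.
Fe²⁺ is absent, so FenZ is active.
ppGpp is present, so RudR is active.
No repressor is bound and RudR is active, so *bexH* is transcribed.
So BexH is produced and active.
With repressor FenZ bound, *sibP* is not transcribed.
So SibP is not produced.
With no repressor bound, *purA* is transcribed.
So PurA is produced and active.
Cellobiose is absent, so JovK is active.
With repressor JovK bound, *vorB* is not transcribed.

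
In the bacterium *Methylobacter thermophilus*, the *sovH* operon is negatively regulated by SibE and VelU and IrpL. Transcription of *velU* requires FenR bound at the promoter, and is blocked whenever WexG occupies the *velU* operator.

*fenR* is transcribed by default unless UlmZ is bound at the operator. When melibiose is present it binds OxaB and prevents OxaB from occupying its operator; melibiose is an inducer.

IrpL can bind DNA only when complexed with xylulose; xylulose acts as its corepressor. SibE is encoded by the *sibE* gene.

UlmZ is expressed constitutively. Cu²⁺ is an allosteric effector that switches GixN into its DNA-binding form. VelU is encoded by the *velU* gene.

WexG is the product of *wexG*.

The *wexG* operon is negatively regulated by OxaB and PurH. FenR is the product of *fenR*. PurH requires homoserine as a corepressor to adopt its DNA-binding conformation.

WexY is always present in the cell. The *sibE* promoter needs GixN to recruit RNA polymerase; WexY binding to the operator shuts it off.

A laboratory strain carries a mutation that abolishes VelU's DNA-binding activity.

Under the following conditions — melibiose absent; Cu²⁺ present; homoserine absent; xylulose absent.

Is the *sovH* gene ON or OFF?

ON

WexY is produced constitutively and is active.
Cu²⁺ is present, so GixN is active.
With repressor WexY bound, *sibE* is not transcribed.
So SibE is not produced.
VelU is non-functional in this strain, so it has no effect.
Xylulose is absent, so IrpL is inactive.
With no repressor bound, *sovH* is transcribed.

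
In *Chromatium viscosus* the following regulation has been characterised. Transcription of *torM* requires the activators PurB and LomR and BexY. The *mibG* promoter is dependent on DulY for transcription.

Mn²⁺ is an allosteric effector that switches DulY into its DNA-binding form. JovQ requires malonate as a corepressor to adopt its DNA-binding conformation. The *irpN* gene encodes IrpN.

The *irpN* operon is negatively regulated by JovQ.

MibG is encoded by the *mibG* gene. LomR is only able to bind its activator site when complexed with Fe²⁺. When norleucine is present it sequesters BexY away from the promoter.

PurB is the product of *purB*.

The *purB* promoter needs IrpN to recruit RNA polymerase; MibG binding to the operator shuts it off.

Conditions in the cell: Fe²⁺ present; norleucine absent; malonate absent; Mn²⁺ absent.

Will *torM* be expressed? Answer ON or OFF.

Mn²⁺ is absent, so DulY is inactive.
Required activator DulY is absent, so *mibG* is not transcribed.
So MibG is not produced.
Malonate is absent, so JovQ is inactive.
With no repressor bound, *irpN* is transcribed.
So IrpN is produced and active.
No repressor is bound and IrpN is active, so *purB* is transcribed.
So PurB is produced and active.
Fe²⁺ is present, so LomR is active.
Norleucine is absent, so BexY is active.
No repressor is bound and PurB and LomR and BexY are active, so *torM* is transcribed.

ON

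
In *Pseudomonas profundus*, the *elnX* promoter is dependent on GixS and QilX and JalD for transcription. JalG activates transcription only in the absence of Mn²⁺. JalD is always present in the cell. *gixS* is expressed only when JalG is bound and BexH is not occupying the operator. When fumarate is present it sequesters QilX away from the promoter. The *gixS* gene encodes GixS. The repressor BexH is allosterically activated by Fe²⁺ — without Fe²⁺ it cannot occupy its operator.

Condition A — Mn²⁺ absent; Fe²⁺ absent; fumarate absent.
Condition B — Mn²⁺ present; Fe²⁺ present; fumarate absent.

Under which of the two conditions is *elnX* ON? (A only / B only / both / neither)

Condition A:
Mn²⁺ is absent, so JalG is active.
Fe²⁺ is absent, so BexH is inactive.
No repressor is bound and JalG is active, so *gixS* is transcribed.
So GixS is produced and active.
Fumarate is absent, so QilX is active.
JalD is produced constitutively and is active.
No repressor is bound and GixS and QilX and JalD are active, so *elnX* is transcribed.
→ *elnX* is ON in A.
Condition B:
Mn²⁺ is present, so JalG is inactive.
Fe²⁺ is present, so BexH is active.
With repressor BexH bound, *gixS* is not transcribed.
So GixS is not produced.
Fumarate is absent, so QilX is active.
JalD is produced constitutively and is active.
Required activator GixS is absent, so *elnX* is not transcribed.
→ *elnX* is OFF in B.

A only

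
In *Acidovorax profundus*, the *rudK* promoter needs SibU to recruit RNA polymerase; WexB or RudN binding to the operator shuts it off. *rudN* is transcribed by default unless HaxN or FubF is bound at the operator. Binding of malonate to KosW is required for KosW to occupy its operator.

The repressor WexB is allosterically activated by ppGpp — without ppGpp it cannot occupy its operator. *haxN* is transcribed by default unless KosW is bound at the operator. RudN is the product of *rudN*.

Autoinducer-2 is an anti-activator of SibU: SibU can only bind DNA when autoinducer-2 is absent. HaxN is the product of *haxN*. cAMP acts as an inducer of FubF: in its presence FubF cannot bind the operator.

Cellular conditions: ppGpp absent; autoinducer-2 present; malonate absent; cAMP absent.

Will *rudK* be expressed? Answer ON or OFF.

Autoinducer-2 is present, so SibU is inactive.
ppGpp is absent, so WexB is inactive.
Malonate is absent, so KosW is inactive.
With no repressor bound, *haxN* is transcribed.
So HaxN is produced and active.
cAMP is absent, so FubF is active.
With repressor HaxN bound, *rudN* is not transcribed.
So RudN is not produced.
Required activator SibU is absent, so *rudK* is not transcribed.

OFF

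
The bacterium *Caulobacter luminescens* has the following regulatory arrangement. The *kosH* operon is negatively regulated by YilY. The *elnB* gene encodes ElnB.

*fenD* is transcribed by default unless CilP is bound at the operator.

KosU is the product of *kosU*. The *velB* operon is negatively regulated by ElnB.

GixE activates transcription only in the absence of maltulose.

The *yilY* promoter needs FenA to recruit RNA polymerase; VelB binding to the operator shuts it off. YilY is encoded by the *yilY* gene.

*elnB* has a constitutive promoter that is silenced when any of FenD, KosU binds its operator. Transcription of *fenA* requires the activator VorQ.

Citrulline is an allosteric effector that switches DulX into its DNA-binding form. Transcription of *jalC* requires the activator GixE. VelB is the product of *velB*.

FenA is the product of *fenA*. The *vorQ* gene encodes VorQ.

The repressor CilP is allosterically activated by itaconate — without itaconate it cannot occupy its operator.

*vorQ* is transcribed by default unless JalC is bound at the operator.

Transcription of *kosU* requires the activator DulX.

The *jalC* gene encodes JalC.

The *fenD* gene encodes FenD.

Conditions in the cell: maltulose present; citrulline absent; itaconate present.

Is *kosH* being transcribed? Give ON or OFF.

Maltulose is present, so GixE is inactive.
Required activator GixE is absent, so *jalC* is not transcribed.
So JalC is not produced.
With no repressor bound, *vorQ* is transcribed.
So VorQ is produced and active.
No repressor is bound and VorQ is active, so *fenA* is transcribed.
So FenA is produced and active.
Itaconate is present, so CilP is active.
With repressor CilP bound, *fenD* is not transcribed.
So FenD is not produced.
Citrulline is absent, so DulX is inactive.
Required activator DulX is absent, so *kosU* is not transcribed.
So KosU is not produced.
With no repressor bound, *elnB* is transcribed.
So ElnB is produced and active.
With repressor ElnB bound, *velB* is not transcribed.
So VelB is not produced.
No repressor is bound and FenA is active, so *yilY* is transcribed.
So YilY is produced and active.
With repressor YilY bound, *kosH* is not transcribed.

OFF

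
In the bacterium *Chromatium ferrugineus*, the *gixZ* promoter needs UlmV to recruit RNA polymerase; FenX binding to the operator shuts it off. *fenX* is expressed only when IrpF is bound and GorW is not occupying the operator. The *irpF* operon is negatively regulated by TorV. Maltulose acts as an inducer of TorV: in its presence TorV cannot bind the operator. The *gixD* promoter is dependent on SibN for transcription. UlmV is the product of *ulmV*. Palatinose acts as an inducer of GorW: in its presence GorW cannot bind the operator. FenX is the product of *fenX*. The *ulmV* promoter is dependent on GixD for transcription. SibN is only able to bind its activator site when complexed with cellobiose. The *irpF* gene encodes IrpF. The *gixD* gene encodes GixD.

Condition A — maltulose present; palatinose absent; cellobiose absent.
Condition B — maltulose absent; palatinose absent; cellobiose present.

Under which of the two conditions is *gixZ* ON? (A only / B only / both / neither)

B only

Condition A:
Maltulose is present, so TorV is inactive.
With no repressor bound, *irpF* is transcribed.
So IrpF is produced and active.
Palatinose is absent, so GorW is active.
With repressor GorW bound, *fenX* is not transcribed.
So FenX is not produced.
Cellobiose is absent, so SibN is inactive.
Required activator SibN is absent, so *gixD* is not transcribed.
So GixD is not produced.
Required activator GixD is absent, so *ulmV* is not transcribed.
So UlmV is not produced.
Required activator UlmV is absent, so *gixZ* is not transcribed.
→ *gixZ* is OFF in A.
Condition B:
Maltulose is absent, so TorV is active.
With repressor TorV bound, *irpF* is not transcribed.
So IrpF is not produced.
Palatinose is absent, so GorW is active.
With repressor GorW bound, *fenX* is not transcribed.
So FenX is not produced.
Cellobiose is present, so SibN is active.
No repressor is bound and SibN is active, so *gixD* is transcribed.
So GixD is produced and active.
No repressor is bound and GixD is active, so *ulmV* is transcribed.
So UlmV is produced and active.
No repressor is bound and UlmV is active, so *gixZ* is transcribed.
→ *gixZ* is ON in B.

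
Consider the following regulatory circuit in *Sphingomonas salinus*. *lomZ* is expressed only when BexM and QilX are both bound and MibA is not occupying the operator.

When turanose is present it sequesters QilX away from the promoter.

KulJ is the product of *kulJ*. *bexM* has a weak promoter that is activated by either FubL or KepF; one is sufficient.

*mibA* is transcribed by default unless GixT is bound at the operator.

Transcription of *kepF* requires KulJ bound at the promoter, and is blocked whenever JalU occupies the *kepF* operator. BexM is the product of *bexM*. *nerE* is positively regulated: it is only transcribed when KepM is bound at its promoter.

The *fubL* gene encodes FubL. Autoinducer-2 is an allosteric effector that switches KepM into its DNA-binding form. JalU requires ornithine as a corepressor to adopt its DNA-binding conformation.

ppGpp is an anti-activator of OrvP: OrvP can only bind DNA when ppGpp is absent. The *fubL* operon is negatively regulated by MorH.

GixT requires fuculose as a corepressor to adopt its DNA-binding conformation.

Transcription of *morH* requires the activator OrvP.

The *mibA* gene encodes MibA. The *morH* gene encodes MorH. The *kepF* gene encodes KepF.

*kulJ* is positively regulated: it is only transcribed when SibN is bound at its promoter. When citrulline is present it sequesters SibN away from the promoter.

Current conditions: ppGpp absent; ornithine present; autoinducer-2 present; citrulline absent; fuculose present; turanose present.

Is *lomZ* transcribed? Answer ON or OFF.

OFF

ppGpp is absent, so OrvP is active.
No repressor is bound and OrvP is active, so *morH* is transcribed.
So MorH is produced and active.
With repressor MorH bound, *fubL* is not transcribed.
So FubL is not produced.
Citrulline is absent, so SibN is active.
No repressor is bound and SibN is active, so *kulJ* is transcribed.
So KulJ is produced and active.
Ornithine is present, so JalU is active.
With repressor JalU bound, *kepF* is not transcribed.
So KepF is not produced.
No activator is available at the *bexM* promoter, so *bexM* is not transcribed.
So BexM is not produced.
Turanose is present, so QilX is inactive.
Fuculose is present, so GixT is active.
With repressor GixT bound, *mibA* is not transcribed.
So MibA is not produced.
Required activator BexM is absent, so *lomZ* is not transcribed.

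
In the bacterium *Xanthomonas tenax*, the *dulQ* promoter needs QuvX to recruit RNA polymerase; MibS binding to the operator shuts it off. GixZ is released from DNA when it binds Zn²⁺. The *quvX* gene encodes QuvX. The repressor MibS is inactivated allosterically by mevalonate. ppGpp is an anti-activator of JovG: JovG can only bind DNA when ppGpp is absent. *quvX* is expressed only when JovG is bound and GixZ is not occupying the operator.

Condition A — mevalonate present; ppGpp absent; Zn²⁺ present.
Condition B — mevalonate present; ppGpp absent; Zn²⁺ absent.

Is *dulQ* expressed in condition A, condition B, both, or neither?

Condition A:
Mevalonate is present, so MibS is inactive.
ppGpp is absent, so JovG is active.
Zn²⁺ is present, so GixZ is inactive.
No repressor is bound and JovG is active, so *quvX* is transcribed.
So QuvX is produced and active.
No repressor is bound and QuvX is active, so *dulQ* is transcribed.
→ *dulQ* is ON in A.
Condition B:
Mevalonate is present, so MibS is inactive.
ppGpp is absent, so JovG is active.
Zn²⁺ is absent, so GixZ is active.
With repressor GixZ bound, *quvX* is not transcribed.
So QuvX is not produced.
Required activator QuvX is absent, so *dulQ* is not transcribed.
→ *dulQ* is OFF in B.

A only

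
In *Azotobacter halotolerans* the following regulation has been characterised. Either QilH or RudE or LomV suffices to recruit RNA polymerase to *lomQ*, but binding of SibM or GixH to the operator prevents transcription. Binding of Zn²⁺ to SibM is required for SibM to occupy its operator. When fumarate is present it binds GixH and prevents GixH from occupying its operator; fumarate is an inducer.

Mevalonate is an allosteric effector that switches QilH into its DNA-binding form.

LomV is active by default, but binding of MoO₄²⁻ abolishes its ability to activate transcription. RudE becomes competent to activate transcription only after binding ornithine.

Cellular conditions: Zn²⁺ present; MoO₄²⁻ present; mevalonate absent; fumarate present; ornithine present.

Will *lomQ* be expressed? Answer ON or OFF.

OFF

Zn²⁺ is present, so SibM is active.
Mevalonate is absent, so QilH is inactive.
Ornithine is present, so RudE is active.
MoO₄²⁻ is present, so LomV is inactive.
Fumarate is present, so GixH is inactive.
With repressor SibM bound, *lomQ* is not transcribed.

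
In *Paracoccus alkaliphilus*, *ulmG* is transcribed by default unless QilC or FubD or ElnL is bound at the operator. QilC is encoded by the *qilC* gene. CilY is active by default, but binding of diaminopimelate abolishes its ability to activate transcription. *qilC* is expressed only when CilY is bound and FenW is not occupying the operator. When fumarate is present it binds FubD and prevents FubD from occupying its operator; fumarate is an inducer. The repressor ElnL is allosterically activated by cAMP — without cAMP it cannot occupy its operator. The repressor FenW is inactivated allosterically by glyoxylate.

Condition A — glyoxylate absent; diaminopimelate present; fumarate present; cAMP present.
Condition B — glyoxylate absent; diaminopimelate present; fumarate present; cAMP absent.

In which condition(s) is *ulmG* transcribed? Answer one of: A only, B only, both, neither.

B only

Condition A:
Glyoxylate is absent, so FenW is active.
Diaminopimelate is present, so CilY is inactive.
With repressor FenW bound, *qilC* is not transcribed.
So QilC is not produced.
Fumarate is present, so FubD is inactive.
cAMP is present, so ElnL is active.
With repressor ElnL bound, *ulmG* is not transcribed.
→ *ulmG* is OFF in A.
Condition B:
Glyoxylate is absent, so FenW is active.
Diaminopimelate is present, so CilY is inactive.
With repressor FenW bound, *qilC* is not transcribed.
So QilC is not produced.
Fumarate is present, so FubD is inactive.
cAMP is absent, so ElnL is inactive.
With no repressor bound, *ulmG* is transcribed.
→ *ulmG* is ON in B.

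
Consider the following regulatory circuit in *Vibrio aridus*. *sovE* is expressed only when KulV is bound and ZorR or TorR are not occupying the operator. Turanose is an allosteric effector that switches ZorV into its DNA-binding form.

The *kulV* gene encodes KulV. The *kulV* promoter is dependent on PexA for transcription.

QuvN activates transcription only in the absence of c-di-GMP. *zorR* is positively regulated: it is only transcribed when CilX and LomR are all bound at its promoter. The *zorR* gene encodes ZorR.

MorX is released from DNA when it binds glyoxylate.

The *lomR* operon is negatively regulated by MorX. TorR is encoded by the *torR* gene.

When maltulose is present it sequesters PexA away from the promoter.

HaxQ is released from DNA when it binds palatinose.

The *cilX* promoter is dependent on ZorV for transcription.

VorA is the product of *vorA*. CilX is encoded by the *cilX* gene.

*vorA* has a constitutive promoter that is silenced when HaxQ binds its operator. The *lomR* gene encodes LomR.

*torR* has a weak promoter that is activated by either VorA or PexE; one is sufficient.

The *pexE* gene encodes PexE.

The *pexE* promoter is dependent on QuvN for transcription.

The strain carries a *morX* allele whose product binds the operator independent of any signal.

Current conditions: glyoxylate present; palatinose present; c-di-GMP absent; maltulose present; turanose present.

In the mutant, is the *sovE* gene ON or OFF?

Maltulose is present, so PexA is inactive.
Required activator PexA is absent, so *kulV* is not transcribed.
So KulV is not produced.
Turanose is present, so ZorV is active.
No repressor is bound and ZorV is active, so *cilX* is transcribed.
So CilX is produced and active.
MorX is constitutively active in this strain.
With repressor MorX bound, *lomR* is not transcribed.
So LomR is not produced.
Required activator LomR is absent, so *zorR* is not transcribed.
So ZorR is not produced.
Palatinose is present, so HaxQ is inactive.
With no repressor bound, *vorA* is transcribed.
So VorA is produced and active.
c-di-GMP is absent, so QuvN is active.
No repressor is bound and QuvN is active, so *pexE* is transcribed.
So PexE is produced and active.
Activator VorA is present, so *torR* is transcribed.
So TorR is produced and active.
With repressor TorR bound, *sovE* is not transcribed.

OFF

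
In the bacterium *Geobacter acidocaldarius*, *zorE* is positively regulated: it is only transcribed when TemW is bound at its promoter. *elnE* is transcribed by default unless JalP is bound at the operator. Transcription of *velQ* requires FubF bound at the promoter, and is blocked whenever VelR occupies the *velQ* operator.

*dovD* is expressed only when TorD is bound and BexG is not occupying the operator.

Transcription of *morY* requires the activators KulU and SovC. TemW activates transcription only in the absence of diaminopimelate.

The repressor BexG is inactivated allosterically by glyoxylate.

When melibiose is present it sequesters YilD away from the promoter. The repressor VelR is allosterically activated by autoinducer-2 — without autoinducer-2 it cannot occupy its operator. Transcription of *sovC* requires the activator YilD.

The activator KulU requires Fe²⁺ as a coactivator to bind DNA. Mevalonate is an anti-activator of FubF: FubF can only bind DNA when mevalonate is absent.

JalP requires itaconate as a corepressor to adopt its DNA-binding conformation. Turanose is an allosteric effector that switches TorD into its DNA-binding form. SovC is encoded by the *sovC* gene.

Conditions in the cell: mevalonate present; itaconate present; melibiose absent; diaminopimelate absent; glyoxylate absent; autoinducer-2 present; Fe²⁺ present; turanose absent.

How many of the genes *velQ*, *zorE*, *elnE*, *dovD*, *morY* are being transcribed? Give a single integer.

2

Autoinducer-2 is present, so VelR is active.
Mevalonate is present, so FubF is inactive.
With repressor VelR bound, *velQ* is not transcribed.
→ *velQ* is OFF.
Diaminopimelate is absent, so TemW is active.
No repressor is bound and TemW is active, so *zorE* is transcribed.
→ *zorE* is ON.
Itaconate is present, so JalP is active.
With repressor JalP bound, *elnE* is not transcribed.
→ *elnE* is OFF.
Glyoxylate is absent, so BexG is active.
Turanose is absent, so TorD is inactive.
With repressor BexG bound, *dovD* is not transcribed.
→ *dovD* is OFF.
Fe²⁺ is present, so KulU is active.
Melibiose is absent, so YilD is active.
No repressor is bound and YilD is active, so *sovC* is transcribed.
So SovC is produced and active.
No repressor is bound and KulU and SovC are active, so *morY* is transcribed.
→ *morY* is ON.
2 of the 5 genes are transcribed.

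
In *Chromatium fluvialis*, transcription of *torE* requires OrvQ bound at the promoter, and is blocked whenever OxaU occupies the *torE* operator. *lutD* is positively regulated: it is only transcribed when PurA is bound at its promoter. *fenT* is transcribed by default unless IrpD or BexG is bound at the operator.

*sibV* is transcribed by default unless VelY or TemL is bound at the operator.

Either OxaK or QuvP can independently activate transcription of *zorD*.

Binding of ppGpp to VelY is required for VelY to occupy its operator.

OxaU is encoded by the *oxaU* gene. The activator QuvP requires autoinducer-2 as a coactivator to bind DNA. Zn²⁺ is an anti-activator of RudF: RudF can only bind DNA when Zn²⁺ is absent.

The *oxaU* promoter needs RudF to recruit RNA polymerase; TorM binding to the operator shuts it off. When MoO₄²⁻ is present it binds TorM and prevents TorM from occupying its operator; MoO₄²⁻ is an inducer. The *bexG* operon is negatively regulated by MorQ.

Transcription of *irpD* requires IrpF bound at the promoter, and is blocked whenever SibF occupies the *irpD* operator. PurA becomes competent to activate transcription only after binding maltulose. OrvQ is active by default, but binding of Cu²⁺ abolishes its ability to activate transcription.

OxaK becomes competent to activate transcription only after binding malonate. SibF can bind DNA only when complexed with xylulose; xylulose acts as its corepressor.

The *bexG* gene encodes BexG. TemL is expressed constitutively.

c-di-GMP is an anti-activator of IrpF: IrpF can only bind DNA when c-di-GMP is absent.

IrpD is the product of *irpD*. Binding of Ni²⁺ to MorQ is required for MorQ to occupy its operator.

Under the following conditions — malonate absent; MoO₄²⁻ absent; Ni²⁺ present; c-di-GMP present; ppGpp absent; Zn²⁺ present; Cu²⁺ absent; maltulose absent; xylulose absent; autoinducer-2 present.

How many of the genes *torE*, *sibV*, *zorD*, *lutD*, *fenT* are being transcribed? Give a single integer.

Cu²⁺ is absent, so OrvQ is active.
MoO₄²⁻ is absent, so TorM is active.
Zn²⁺ is present, so RudF is inactive.
With repressor TorM bound, *oxaU* is not transcribed.
So OxaU is not produced.
No repressor is bound and OrvQ is active, so *torE* is transcribed.
→ *torE* is ON.
ppGpp is absent, so VelY is inactive.
TemL is produced constitutively and is active.
With repressor TemL bound, *sibV* is not transcribed.
→ *sibV* is OFF.
Malonate is absent, so OxaK is inactive.
Autoinducer-2 is present, so QuvP is active.
Activator QuvP is present, so *zorD* is transcribed.
→ *zorD* is ON.
Maltulose is absent, so PurA is inactive.
Required activator PurA is absent, so *lutD* is not transcribed.
→ *lutD* is OFF.
Xylulose is absent, so SibF is inactive.
c-di-GMP is present, so IrpF is inactive.
Required activator IrpF is absent, so *irpD* is not transcribed.
So IrpD is not produced.
Ni²⁺ is present, so MorQ is active.
With repressor MorQ bound, *bexG* is not transcribed.
So BexG is not produced.
With no repressor bound, *fenT* is transcribed.
→ *fenT* is ON.
3 of the 5 genes are transcribed.

3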